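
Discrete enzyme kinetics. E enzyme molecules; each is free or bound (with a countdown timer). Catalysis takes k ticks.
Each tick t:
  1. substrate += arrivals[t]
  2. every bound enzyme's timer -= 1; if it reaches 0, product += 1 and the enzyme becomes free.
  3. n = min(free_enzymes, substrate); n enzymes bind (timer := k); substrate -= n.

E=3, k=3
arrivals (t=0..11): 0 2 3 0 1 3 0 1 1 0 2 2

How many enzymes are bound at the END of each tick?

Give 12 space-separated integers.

t=0: arr=0 -> substrate=0 bound=0 product=0
t=1: arr=2 -> substrate=0 bound=2 product=0
t=2: arr=3 -> substrate=2 bound=3 product=0
t=3: arr=0 -> substrate=2 bound=3 product=0
t=4: arr=1 -> substrate=1 bound=3 product=2
t=5: arr=3 -> substrate=3 bound=3 product=3
t=6: arr=0 -> substrate=3 bound=3 product=3
t=7: arr=1 -> substrate=2 bound=3 product=5
t=8: arr=1 -> substrate=2 bound=3 product=6
t=9: arr=0 -> substrate=2 bound=3 product=6
t=10: arr=2 -> substrate=2 bound=3 product=8
t=11: arr=2 -> substrate=3 bound=3 product=9

Answer: 0 2 3 3 3 3 3 3 3 3 3 3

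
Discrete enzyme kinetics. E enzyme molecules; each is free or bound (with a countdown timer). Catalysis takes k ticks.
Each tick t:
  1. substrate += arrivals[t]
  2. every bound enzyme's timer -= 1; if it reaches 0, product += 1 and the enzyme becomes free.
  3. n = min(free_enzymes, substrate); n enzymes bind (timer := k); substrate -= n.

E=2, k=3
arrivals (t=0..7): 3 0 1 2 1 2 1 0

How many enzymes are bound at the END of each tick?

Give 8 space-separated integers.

Answer: 2 2 2 2 2 2 2 2

Derivation:
t=0: arr=3 -> substrate=1 bound=2 product=0
t=1: arr=0 -> substrate=1 bound=2 product=0
t=2: arr=1 -> substrate=2 bound=2 product=0
t=3: arr=2 -> substrate=2 bound=2 product=2
t=4: arr=1 -> substrate=3 bound=2 product=2
t=5: arr=2 -> substrate=5 bound=2 product=2
t=6: arr=1 -> substrate=4 bound=2 product=4
t=7: arr=0 -> substrate=4 bound=2 product=4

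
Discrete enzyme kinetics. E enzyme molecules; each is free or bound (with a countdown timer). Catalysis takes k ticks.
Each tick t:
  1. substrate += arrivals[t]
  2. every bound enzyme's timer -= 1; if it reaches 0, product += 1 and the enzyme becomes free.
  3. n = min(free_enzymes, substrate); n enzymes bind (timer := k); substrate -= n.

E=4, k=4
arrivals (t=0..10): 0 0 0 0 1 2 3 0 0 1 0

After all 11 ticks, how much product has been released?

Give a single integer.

t=0: arr=0 -> substrate=0 bound=0 product=0
t=1: arr=0 -> substrate=0 bound=0 product=0
t=2: arr=0 -> substrate=0 bound=0 product=0
t=3: arr=0 -> substrate=0 bound=0 product=0
t=4: arr=1 -> substrate=0 bound=1 product=0
t=5: arr=2 -> substrate=0 bound=3 product=0
t=6: arr=3 -> substrate=2 bound=4 product=0
t=7: arr=0 -> substrate=2 bound=4 product=0
t=8: arr=0 -> substrate=1 bound=4 product=1
t=9: arr=1 -> substrate=0 bound=4 product=3
t=10: arr=0 -> substrate=0 bound=3 product=4

Answer: 4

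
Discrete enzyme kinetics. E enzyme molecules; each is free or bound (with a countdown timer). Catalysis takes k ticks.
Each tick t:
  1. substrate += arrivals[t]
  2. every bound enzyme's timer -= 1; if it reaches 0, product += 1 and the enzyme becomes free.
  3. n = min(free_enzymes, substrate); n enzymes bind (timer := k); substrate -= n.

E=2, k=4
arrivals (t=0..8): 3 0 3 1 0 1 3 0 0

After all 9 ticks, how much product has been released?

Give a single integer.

Answer: 4

Derivation:
t=0: arr=3 -> substrate=1 bound=2 product=0
t=1: arr=0 -> substrate=1 bound=2 product=0
t=2: arr=3 -> substrate=4 bound=2 product=0
t=3: arr=1 -> substrate=5 bound=2 product=0
t=4: arr=0 -> substrate=3 bound=2 product=2
t=5: arr=1 -> substrate=4 bound=2 product=2
t=6: arr=3 -> substrate=7 bound=2 product=2
t=7: arr=0 -> substrate=7 bound=2 product=2
t=8: arr=0 -> substrate=5 bound=2 product=4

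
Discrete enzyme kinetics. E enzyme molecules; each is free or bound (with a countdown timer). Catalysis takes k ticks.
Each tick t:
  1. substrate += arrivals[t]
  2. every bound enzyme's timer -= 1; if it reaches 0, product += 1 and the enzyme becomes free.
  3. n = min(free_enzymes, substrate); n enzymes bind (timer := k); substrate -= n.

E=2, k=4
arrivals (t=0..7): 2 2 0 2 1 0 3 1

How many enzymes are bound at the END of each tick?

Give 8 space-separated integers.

t=0: arr=2 -> substrate=0 bound=2 product=0
t=1: arr=2 -> substrate=2 bound=2 product=0
t=2: arr=0 -> substrate=2 bound=2 product=0
t=3: arr=2 -> substrate=4 bound=2 product=0
t=4: arr=1 -> substrate=3 bound=2 product=2
t=5: arr=0 -> substrate=3 bound=2 product=2
t=6: arr=3 -> substrate=6 bound=2 product=2
t=7: arr=1 -> substrate=7 bound=2 product=2

Answer: 2 2 2 2 2 2 2 2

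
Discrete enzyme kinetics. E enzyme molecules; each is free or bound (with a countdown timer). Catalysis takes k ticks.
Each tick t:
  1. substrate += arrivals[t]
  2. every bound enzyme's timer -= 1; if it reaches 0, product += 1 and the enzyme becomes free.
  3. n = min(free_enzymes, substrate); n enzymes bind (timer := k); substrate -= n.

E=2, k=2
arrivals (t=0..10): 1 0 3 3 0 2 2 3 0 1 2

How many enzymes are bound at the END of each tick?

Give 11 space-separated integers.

t=0: arr=1 -> substrate=0 bound=1 product=0
t=1: arr=0 -> substrate=0 bound=1 product=0
t=2: arr=3 -> substrate=1 bound=2 product=1
t=3: arr=3 -> substrate=4 bound=2 product=1
t=4: arr=0 -> substrate=2 bound=2 product=3
t=5: arr=2 -> substrate=4 bound=2 product=3
t=6: arr=2 -> substrate=4 bound=2 product=5
t=7: arr=3 -> substrate=7 bound=2 product=5
t=8: arr=0 -> substrate=5 bound=2 product=7
t=9: arr=1 -> substrate=6 bound=2 product=7
t=10: arr=2 -> substrate=6 bound=2 product=9

Answer: 1 1 2 2 2 2 2 2 2 2 2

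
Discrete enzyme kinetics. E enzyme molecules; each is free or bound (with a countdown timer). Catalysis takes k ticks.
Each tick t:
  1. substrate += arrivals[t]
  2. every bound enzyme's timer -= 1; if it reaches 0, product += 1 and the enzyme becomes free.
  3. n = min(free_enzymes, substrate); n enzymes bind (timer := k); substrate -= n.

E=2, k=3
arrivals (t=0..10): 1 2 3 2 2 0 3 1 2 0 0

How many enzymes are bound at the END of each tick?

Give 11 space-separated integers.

Answer: 1 2 2 2 2 2 2 2 2 2 2

Derivation:
t=0: arr=1 -> substrate=0 bound=1 product=0
t=1: arr=2 -> substrate=1 bound=2 product=0
t=2: arr=3 -> substrate=4 bound=2 product=0
t=3: arr=2 -> substrate=5 bound=2 product=1
t=4: arr=2 -> substrate=6 bound=2 product=2
t=5: arr=0 -> substrate=6 bound=2 product=2
t=6: arr=3 -> substrate=8 bound=2 product=3
t=7: arr=1 -> substrate=8 bound=2 product=4
t=8: arr=2 -> substrate=10 bound=2 product=4
t=9: arr=0 -> substrate=9 bound=2 product=5
t=10: arr=0 -> substrate=8 bound=2 product=6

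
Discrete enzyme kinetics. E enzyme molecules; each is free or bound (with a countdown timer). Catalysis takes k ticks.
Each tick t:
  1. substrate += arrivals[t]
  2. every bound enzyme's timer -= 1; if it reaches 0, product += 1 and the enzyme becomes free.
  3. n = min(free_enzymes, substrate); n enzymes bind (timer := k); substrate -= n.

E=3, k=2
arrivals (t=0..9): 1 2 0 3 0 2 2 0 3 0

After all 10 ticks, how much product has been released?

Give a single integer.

t=0: arr=1 -> substrate=0 bound=1 product=0
t=1: arr=2 -> substrate=0 bound=3 product=0
t=2: arr=0 -> substrate=0 bound=2 product=1
t=3: arr=3 -> substrate=0 bound=3 product=3
t=4: arr=0 -> substrate=0 bound=3 product=3
t=5: arr=2 -> substrate=0 bound=2 product=6
t=6: arr=2 -> substrate=1 bound=3 product=6
t=7: arr=0 -> substrate=0 bound=2 product=8
t=8: arr=3 -> substrate=1 bound=3 product=9
t=9: arr=0 -> substrate=0 bound=3 product=10

Answer: 10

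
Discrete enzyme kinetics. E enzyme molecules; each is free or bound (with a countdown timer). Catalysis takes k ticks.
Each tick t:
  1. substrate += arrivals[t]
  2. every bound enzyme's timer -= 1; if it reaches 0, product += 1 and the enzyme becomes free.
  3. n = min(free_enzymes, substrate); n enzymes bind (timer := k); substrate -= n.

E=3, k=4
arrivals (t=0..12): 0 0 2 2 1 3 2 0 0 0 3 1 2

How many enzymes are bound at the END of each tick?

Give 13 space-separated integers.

t=0: arr=0 -> substrate=0 bound=0 product=0
t=1: arr=0 -> substrate=0 bound=0 product=0
t=2: arr=2 -> substrate=0 bound=2 product=0
t=3: arr=2 -> substrate=1 bound=3 product=0
t=4: arr=1 -> substrate=2 bound=3 product=0
t=5: arr=3 -> substrate=5 bound=3 product=0
t=6: arr=2 -> substrate=5 bound=3 product=2
t=7: arr=0 -> substrate=4 bound=3 product=3
t=8: arr=0 -> substrate=4 bound=3 product=3
t=9: arr=0 -> substrate=4 bound=3 product=3
t=10: arr=3 -> substrate=5 bound=3 product=5
t=11: arr=1 -> substrate=5 bound=3 product=6
t=12: arr=2 -> substrate=7 bound=3 product=6

Answer: 0 0 2 3 3 3 3 3 3 3 3 3 3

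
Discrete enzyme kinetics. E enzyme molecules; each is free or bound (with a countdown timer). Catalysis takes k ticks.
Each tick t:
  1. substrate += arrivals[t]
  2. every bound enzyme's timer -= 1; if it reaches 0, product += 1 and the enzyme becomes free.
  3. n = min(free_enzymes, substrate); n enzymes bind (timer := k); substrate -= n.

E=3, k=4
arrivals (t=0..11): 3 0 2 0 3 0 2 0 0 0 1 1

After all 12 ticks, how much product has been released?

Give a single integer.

Answer: 6

Derivation:
t=0: arr=3 -> substrate=0 bound=3 product=0
t=1: arr=0 -> substrate=0 bound=3 product=0
t=2: arr=2 -> substrate=2 bound=3 product=0
t=3: arr=0 -> substrate=2 bound=3 product=0
t=4: arr=3 -> substrate=2 bound=3 product=3
t=5: arr=0 -> substrate=2 bound=3 product=3
t=6: arr=2 -> substrate=4 bound=3 product=3
t=7: arr=0 -> substrate=4 bound=3 product=3
t=8: arr=0 -> substrate=1 bound=3 product=6
t=9: arr=0 -> substrate=1 bound=3 product=6
t=10: arr=1 -> substrate=2 bound=3 product=6
t=11: arr=1 -> substrate=3 bound=3 product=6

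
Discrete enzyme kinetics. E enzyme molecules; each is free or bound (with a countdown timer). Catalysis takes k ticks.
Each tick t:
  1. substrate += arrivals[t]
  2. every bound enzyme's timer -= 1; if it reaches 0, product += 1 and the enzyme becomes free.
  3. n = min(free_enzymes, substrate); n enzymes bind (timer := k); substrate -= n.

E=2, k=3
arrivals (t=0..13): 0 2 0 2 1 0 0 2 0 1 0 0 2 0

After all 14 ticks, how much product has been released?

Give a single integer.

Answer: 8

Derivation:
t=0: arr=0 -> substrate=0 bound=0 product=0
t=1: arr=2 -> substrate=0 bound=2 product=0
t=2: arr=0 -> substrate=0 bound=2 product=0
t=3: arr=2 -> substrate=2 bound=2 product=0
t=4: arr=1 -> substrate=1 bound=2 product=2
t=5: arr=0 -> substrate=1 bound=2 product=2
t=6: arr=0 -> substrate=1 bound=2 product=2
t=7: arr=2 -> substrate=1 bound=2 product=4
t=8: arr=0 -> substrate=1 bound=2 product=4
t=9: arr=1 -> substrate=2 bound=2 product=4
t=10: arr=0 -> substrate=0 bound=2 product=6
t=11: arr=0 -> substrate=0 bound=2 product=6
t=12: arr=2 -> substrate=2 bound=2 product=6
t=13: arr=0 -> substrate=0 bound=2 product=8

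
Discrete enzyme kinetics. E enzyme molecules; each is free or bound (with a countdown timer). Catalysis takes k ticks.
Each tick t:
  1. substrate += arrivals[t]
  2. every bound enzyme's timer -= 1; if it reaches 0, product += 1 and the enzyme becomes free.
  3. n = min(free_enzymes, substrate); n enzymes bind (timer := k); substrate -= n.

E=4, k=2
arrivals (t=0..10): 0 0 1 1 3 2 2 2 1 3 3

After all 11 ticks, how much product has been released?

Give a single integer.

Answer: 12

Derivation:
t=0: arr=0 -> substrate=0 bound=0 product=0
t=1: arr=0 -> substrate=0 bound=0 product=0
t=2: arr=1 -> substrate=0 bound=1 product=0
t=3: arr=1 -> substrate=0 bound=2 product=0
t=4: arr=3 -> substrate=0 bound=4 product=1
t=5: arr=2 -> substrate=1 bound=4 product=2
t=6: arr=2 -> substrate=0 bound=4 product=5
t=7: arr=2 -> substrate=1 bound=4 product=6
t=8: arr=1 -> substrate=0 bound=3 product=9
t=9: arr=3 -> substrate=1 bound=4 product=10
t=10: arr=3 -> substrate=2 bound=4 product=12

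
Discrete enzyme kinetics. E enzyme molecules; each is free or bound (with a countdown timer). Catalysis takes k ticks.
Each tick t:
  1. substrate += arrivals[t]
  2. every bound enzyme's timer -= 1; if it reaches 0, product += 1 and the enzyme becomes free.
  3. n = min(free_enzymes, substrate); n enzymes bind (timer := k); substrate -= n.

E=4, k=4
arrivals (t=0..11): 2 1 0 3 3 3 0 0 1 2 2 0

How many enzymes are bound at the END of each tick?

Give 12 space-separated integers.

Answer: 2 3 3 4 4 4 4 4 4 4 4 4

Derivation:
t=0: arr=2 -> substrate=0 bound=2 product=0
t=1: arr=1 -> substrate=0 bound=3 product=0
t=2: arr=0 -> substrate=0 bound=3 product=0
t=3: arr=3 -> substrate=2 bound=4 product=0
t=4: arr=3 -> substrate=3 bound=4 product=2
t=5: arr=3 -> substrate=5 bound=4 product=3
t=6: arr=0 -> substrate=5 bound=4 product=3
t=7: arr=0 -> substrate=4 bound=4 product=4
t=8: arr=1 -> substrate=3 bound=4 product=6
t=9: arr=2 -> substrate=4 bound=4 product=7
t=10: arr=2 -> substrate=6 bound=4 product=7
t=11: arr=0 -> substrate=5 bound=4 product=8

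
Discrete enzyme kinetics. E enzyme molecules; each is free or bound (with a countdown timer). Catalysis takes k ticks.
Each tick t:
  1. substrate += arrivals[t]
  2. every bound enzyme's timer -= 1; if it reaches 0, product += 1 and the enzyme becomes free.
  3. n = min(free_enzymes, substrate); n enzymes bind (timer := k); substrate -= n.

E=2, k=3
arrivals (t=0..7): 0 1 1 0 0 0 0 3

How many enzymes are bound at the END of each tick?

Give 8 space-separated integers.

Answer: 0 1 2 2 1 0 0 2

Derivation:
t=0: arr=0 -> substrate=0 bound=0 product=0
t=1: arr=1 -> substrate=0 bound=1 product=0
t=2: arr=1 -> substrate=0 bound=2 product=0
t=3: arr=0 -> substrate=0 bound=2 product=0
t=4: arr=0 -> substrate=0 bound=1 product=1
t=5: arr=0 -> substrate=0 bound=0 product=2
t=6: arr=0 -> substrate=0 bound=0 product=2
t=7: arr=3 -> substrate=1 bound=2 product=2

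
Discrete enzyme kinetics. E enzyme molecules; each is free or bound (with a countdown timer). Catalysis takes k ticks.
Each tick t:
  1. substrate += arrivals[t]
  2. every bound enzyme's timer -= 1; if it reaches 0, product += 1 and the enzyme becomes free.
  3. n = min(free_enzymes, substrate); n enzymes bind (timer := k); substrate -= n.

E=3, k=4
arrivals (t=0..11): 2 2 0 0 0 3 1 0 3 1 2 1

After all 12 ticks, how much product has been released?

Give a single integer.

Answer: 6

Derivation:
t=0: arr=2 -> substrate=0 bound=2 product=0
t=1: arr=2 -> substrate=1 bound=3 product=0
t=2: arr=0 -> substrate=1 bound=3 product=0
t=3: arr=0 -> substrate=1 bound=3 product=0
t=4: arr=0 -> substrate=0 bound=2 product=2
t=5: arr=3 -> substrate=1 bound=3 product=3
t=6: arr=1 -> substrate=2 bound=3 product=3
t=7: arr=0 -> substrate=2 bound=3 product=3
t=8: arr=3 -> substrate=4 bound=3 product=4
t=9: arr=1 -> substrate=3 bound=3 product=6
t=10: arr=2 -> substrate=5 bound=3 product=6
t=11: arr=1 -> substrate=6 bound=3 product=6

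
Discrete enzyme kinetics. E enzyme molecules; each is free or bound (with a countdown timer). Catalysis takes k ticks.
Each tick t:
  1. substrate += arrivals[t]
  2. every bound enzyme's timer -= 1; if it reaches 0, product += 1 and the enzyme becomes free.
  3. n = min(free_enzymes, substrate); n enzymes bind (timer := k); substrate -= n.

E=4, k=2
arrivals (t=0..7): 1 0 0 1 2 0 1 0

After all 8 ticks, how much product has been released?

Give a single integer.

Answer: 4

Derivation:
t=0: arr=1 -> substrate=0 bound=1 product=0
t=1: arr=0 -> substrate=0 bound=1 product=0
t=2: arr=0 -> substrate=0 bound=0 product=1
t=3: arr=1 -> substrate=0 bound=1 product=1
t=4: arr=2 -> substrate=0 bound=3 product=1
t=5: arr=0 -> substrate=0 bound=2 product=2
t=6: arr=1 -> substrate=0 bound=1 product=4
t=7: arr=0 -> substrate=0 bound=1 product=4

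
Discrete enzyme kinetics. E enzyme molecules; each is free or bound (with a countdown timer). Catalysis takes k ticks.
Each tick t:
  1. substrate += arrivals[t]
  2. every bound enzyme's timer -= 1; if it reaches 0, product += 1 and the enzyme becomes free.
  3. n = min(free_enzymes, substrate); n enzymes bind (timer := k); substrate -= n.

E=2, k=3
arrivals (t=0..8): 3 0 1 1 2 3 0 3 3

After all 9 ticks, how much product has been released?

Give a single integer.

Answer: 4

Derivation:
t=0: arr=3 -> substrate=1 bound=2 product=0
t=1: arr=0 -> substrate=1 bound=2 product=0
t=2: arr=1 -> substrate=2 bound=2 product=0
t=3: arr=1 -> substrate=1 bound=2 product=2
t=4: arr=2 -> substrate=3 bound=2 product=2
t=5: arr=3 -> substrate=6 bound=2 product=2
t=6: arr=0 -> substrate=4 bound=2 product=4
t=7: arr=3 -> substrate=7 bound=2 product=4
t=8: arr=3 -> substrate=10 bound=2 product=4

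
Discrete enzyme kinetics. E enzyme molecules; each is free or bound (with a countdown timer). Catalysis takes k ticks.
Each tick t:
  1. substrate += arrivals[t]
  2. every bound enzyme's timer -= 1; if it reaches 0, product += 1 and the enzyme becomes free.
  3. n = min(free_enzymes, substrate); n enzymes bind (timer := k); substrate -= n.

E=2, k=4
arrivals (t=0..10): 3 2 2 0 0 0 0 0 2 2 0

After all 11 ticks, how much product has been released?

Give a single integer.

t=0: arr=3 -> substrate=1 bound=2 product=0
t=1: arr=2 -> substrate=3 bound=2 product=0
t=2: arr=2 -> substrate=5 bound=2 product=0
t=3: arr=0 -> substrate=5 bound=2 product=0
t=4: arr=0 -> substrate=3 bound=2 product=2
t=5: arr=0 -> substrate=3 bound=2 product=2
t=6: arr=0 -> substrate=3 bound=2 product=2
t=7: arr=0 -> substrate=3 bound=2 product=2
t=8: arr=2 -> substrate=3 bound=2 product=4
t=9: arr=2 -> substrate=5 bound=2 product=4
t=10: arr=0 -> substrate=5 bound=2 product=4

Answer: 4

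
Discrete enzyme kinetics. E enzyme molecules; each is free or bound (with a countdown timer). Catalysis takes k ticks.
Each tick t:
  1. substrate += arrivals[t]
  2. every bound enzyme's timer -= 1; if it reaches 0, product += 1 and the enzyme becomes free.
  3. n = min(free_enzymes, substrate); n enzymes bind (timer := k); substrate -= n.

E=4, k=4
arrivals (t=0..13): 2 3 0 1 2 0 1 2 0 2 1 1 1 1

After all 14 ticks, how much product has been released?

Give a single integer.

t=0: arr=2 -> substrate=0 bound=2 product=0
t=1: arr=3 -> substrate=1 bound=4 product=0
t=2: arr=0 -> substrate=1 bound=4 product=0
t=3: arr=1 -> substrate=2 bound=4 product=0
t=4: arr=2 -> substrate=2 bound=4 product=2
t=5: arr=0 -> substrate=0 bound=4 product=4
t=6: arr=1 -> substrate=1 bound=4 product=4
t=7: arr=2 -> substrate=3 bound=4 product=4
t=8: arr=0 -> substrate=1 bound=4 product=6
t=9: arr=2 -> substrate=1 bound=4 product=8
t=10: arr=1 -> substrate=2 bound=4 product=8
t=11: arr=1 -> substrate=3 bound=4 product=8
t=12: arr=1 -> substrate=2 bound=4 product=10
t=13: arr=1 -> substrate=1 bound=4 product=12

Answer: 12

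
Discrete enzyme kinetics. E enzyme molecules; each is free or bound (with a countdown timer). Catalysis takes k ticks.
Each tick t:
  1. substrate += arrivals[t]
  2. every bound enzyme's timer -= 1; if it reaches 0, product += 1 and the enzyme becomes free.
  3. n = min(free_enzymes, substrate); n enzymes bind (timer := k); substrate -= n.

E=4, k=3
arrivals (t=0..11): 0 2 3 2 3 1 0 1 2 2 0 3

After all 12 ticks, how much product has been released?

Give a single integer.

Answer: 12

Derivation:
t=0: arr=0 -> substrate=0 bound=0 product=0
t=1: arr=2 -> substrate=0 bound=2 product=0
t=2: arr=3 -> substrate=1 bound=4 product=0
t=3: arr=2 -> substrate=3 bound=4 product=0
t=4: arr=3 -> substrate=4 bound=4 product=2
t=5: arr=1 -> substrate=3 bound=4 product=4
t=6: arr=0 -> substrate=3 bound=4 product=4
t=7: arr=1 -> substrate=2 bound=4 product=6
t=8: arr=2 -> substrate=2 bound=4 product=8
t=9: arr=2 -> substrate=4 bound=4 product=8
t=10: arr=0 -> substrate=2 bound=4 product=10
t=11: arr=3 -> substrate=3 bound=4 product=12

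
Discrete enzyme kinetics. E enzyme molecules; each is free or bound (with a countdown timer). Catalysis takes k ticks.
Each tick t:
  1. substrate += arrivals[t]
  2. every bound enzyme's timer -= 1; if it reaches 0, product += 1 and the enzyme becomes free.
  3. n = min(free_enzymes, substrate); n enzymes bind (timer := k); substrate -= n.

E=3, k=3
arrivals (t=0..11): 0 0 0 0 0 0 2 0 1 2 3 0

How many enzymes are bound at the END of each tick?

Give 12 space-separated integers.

t=0: arr=0 -> substrate=0 bound=0 product=0
t=1: arr=0 -> substrate=0 bound=0 product=0
t=2: arr=0 -> substrate=0 bound=0 product=0
t=3: arr=0 -> substrate=0 bound=0 product=0
t=4: arr=0 -> substrate=0 bound=0 product=0
t=5: arr=0 -> substrate=0 bound=0 product=0
t=6: arr=2 -> substrate=0 bound=2 product=0
t=7: arr=0 -> substrate=0 bound=2 product=0
t=8: arr=1 -> substrate=0 bound=3 product=0
t=9: arr=2 -> substrate=0 bound=3 product=2
t=10: arr=3 -> substrate=3 bound=3 product=2
t=11: arr=0 -> substrate=2 bound=3 product=3

Answer: 0 0 0 0 0 0 2 2 3 3 3 3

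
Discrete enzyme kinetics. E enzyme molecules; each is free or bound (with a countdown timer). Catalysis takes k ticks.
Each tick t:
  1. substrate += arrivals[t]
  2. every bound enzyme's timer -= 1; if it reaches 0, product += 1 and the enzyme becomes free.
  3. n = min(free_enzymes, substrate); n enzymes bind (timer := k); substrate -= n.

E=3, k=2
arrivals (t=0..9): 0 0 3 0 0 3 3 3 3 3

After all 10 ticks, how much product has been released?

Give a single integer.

Answer: 9

Derivation:
t=0: arr=0 -> substrate=0 bound=0 product=0
t=1: arr=0 -> substrate=0 bound=0 product=0
t=2: arr=3 -> substrate=0 bound=3 product=0
t=3: arr=0 -> substrate=0 bound=3 product=0
t=4: arr=0 -> substrate=0 bound=0 product=3
t=5: arr=3 -> substrate=0 bound=3 product=3
t=6: arr=3 -> substrate=3 bound=3 product=3
t=7: arr=3 -> substrate=3 bound=3 product=6
t=8: arr=3 -> substrate=6 bound=3 product=6
t=9: arr=3 -> substrate=6 bound=3 product=9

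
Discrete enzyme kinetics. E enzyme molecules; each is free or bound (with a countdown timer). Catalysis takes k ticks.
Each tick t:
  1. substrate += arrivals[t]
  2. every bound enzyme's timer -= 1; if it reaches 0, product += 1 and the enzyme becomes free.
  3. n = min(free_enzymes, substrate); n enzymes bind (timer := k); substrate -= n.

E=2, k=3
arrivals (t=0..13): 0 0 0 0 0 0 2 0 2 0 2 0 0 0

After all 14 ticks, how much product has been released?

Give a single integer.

Answer: 4

Derivation:
t=0: arr=0 -> substrate=0 bound=0 product=0
t=1: arr=0 -> substrate=0 bound=0 product=0
t=2: arr=0 -> substrate=0 bound=0 product=0
t=3: arr=0 -> substrate=0 bound=0 product=0
t=4: arr=0 -> substrate=0 bound=0 product=0
t=5: arr=0 -> substrate=0 bound=0 product=0
t=6: arr=2 -> substrate=0 bound=2 product=0
t=7: arr=0 -> substrate=0 bound=2 product=0
t=8: arr=2 -> substrate=2 bound=2 product=0
t=9: arr=0 -> substrate=0 bound=2 product=2
t=10: arr=2 -> substrate=2 bound=2 product=2
t=11: arr=0 -> substrate=2 bound=2 product=2
t=12: arr=0 -> substrate=0 bound=2 product=4
t=13: arr=0 -> substrate=0 bound=2 product=4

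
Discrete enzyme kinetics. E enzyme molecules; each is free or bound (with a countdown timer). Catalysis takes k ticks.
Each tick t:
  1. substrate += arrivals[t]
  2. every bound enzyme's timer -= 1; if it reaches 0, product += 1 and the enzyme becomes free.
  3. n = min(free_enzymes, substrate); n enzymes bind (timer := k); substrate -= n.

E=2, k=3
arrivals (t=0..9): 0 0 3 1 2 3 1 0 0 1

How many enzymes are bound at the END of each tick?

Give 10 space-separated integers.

t=0: arr=0 -> substrate=0 bound=0 product=0
t=1: arr=0 -> substrate=0 bound=0 product=0
t=2: arr=3 -> substrate=1 bound=2 product=0
t=3: arr=1 -> substrate=2 bound=2 product=0
t=4: arr=2 -> substrate=4 bound=2 product=0
t=5: arr=3 -> substrate=5 bound=2 product=2
t=6: arr=1 -> substrate=6 bound=2 product=2
t=7: arr=0 -> substrate=6 bound=2 product=2
t=8: arr=0 -> substrate=4 bound=2 product=4
t=9: arr=1 -> substrate=5 bound=2 product=4

Answer: 0 0 2 2 2 2 2 2 2 2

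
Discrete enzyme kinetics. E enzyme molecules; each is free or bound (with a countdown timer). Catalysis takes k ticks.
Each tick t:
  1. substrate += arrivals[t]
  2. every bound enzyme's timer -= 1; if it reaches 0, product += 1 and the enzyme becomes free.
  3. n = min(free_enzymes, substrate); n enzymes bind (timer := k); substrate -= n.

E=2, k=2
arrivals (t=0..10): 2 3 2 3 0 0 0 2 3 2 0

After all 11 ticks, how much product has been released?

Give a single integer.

t=0: arr=2 -> substrate=0 bound=2 product=0
t=1: arr=3 -> substrate=3 bound=2 product=0
t=2: arr=2 -> substrate=3 bound=2 product=2
t=3: arr=3 -> substrate=6 bound=2 product=2
t=4: arr=0 -> substrate=4 bound=2 product=4
t=5: arr=0 -> substrate=4 bound=2 product=4
t=6: arr=0 -> substrate=2 bound=2 product=6
t=7: arr=2 -> substrate=4 bound=2 product=6
t=8: arr=3 -> substrate=5 bound=2 product=8
t=9: arr=2 -> substrate=7 bound=2 product=8
t=10: arr=0 -> substrate=5 bound=2 product=10

Answer: 10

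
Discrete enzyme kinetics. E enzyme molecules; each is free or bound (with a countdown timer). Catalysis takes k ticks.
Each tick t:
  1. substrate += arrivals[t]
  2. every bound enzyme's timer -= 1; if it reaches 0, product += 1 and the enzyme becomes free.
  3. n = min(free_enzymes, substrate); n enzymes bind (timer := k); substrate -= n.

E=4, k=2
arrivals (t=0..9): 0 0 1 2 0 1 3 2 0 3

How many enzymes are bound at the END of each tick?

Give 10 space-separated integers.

Answer: 0 0 1 3 2 1 4 4 2 4

Derivation:
t=0: arr=0 -> substrate=0 bound=0 product=0
t=1: arr=0 -> substrate=0 bound=0 product=0
t=2: arr=1 -> substrate=0 bound=1 product=0
t=3: arr=2 -> substrate=0 bound=3 product=0
t=4: arr=0 -> substrate=0 bound=2 product=1
t=5: arr=1 -> substrate=0 bound=1 product=3
t=6: arr=3 -> substrate=0 bound=4 product=3
t=7: arr=2 -> substrate=1 bound=4 product=4
t=8: arr=0 -> substrate=0 bound=2 product=7
t=9: arr=3 -> substrate=0 bound=4 product=8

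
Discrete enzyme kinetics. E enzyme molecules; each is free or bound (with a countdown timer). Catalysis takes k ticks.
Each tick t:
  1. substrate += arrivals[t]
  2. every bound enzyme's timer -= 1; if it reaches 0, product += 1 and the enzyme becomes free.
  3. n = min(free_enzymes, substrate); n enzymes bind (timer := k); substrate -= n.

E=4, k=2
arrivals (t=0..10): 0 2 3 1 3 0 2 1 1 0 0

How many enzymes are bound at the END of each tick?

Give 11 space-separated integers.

Answer: 0 2 4 4 4 3 3 3 2 1 0

Derivation:
t=0: arr=0 -> substrate=0 bound=0 product=0
t=1: arr=2 -> substrate=0 bound=2 product=0
t=2: arr=3 -> substrate=1 bound=4 product=0
t=3: arr=1 -> substrate=0 bound=4 product=2
t=4: arr=3 -> substrate=1 bound=4 product=4
t=5: arr=0 -> substrate=0 bound=3 product=6
t=6: arr=2 -> substrate=0 bound=3 product=8
t=7: arr=1 -> substrate=0 bound=3 product=9
t=8: arr=1 -> substrate=0 bound=2 product=11
t=9: arr=0 -> substrate=0 bound=1 product=12
t=10: arr=0 -> substrate=0 bound=0 product=13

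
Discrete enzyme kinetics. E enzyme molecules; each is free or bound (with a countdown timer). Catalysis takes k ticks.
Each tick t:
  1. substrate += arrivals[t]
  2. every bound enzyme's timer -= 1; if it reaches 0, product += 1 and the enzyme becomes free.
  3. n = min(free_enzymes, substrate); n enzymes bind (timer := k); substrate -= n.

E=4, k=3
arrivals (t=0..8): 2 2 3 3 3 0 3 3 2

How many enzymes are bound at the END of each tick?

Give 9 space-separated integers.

Answer: 2 4 4 4 4 4 4 4 4

Derivation:
t=0: arr=2 -> substrate=0 bound=2 product=0
t=1: arr=2 -> substrate=0 bound=4 product=0
t=2: arr=3 -> substrate=3 bound=4 product=0
t=3: arr=3 -> substrate=4 bound=4 product=2
t=4: arr=3 -> substrate=5 bound=4 product=4
t=5: arr=0 -> substrate=5 bound=4 product=4
t=6: arr=3 -> substrate=6 bound=4 product=6
t=7: arr=3 -> substrate=7 bound=4 product=8
t=8: arr=2 -> substrate=9 bound=4 product=8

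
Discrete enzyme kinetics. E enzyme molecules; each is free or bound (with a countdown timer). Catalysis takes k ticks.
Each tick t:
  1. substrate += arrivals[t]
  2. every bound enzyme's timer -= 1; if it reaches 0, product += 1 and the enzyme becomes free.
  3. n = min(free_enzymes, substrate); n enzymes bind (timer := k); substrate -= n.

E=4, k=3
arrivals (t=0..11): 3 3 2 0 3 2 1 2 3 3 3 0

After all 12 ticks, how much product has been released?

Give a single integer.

t=0: arr=3 -> substrate=0 bound=3 product=0
t=1: arr=3 -> substrate=2 bound=4 product=0
t=2: arr=2 -> substrate=4 bound=4 product=0
t=3: arr=0 -> substrate=1 bound=4 product=3
t=4: arr=3 -> substrate=3 bound=4 product=4
t=5: arr=2 -> substrate=5 bound=4 product=4
t=6: arr=1 -> substrate=3 bound=4 product=7
t=7: arr=2 -> substrate=4 bound=4 product=8
t=8: arr=3 -> substrate=7 bound=4 product=8
t=9: arr=3 -> substrate=7 bound=4 product=11
t=10: arr=3 -> substrate=9 bound=4 product=12
t=11: arr=0 -> substrate=9 bound=4 product=12

Answer: 12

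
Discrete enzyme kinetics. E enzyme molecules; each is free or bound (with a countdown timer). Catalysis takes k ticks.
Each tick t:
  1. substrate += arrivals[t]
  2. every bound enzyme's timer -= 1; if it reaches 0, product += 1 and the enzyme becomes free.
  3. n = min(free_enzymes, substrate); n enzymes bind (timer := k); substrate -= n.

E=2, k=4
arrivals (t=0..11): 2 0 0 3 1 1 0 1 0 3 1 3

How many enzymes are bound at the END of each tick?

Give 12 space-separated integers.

t=0: arr=2 -> substrate=0 bound=2 product=0
t=1: arr=0 -> substrate=0 bound=2 product=0
t=2: arr=0 -> substrate=0 bound=2 product=0
t=3: arr=3 -> substrate=3 bound=2 product=0
t=4: arr=1 -> substrate=2 bound=2 product=2
t=5: arr=1 -> substrate=3 bound=2 product=2
t=6: arr=0 -> substrate=3 bound=2 product=2
t=7: arr=1 -> substrate=4 bound=2 product=2
t=8: arr=0 -> substrate=2 bound=2 product=4
t=9: arr=3 -> substrate=5 bound=2 product=4
t=10: arr=1 -> substrate=6 bound=2 product=4
t=11: arr=3 -> substrate=9 bound=2 product=4

Answer: 2 2 2 2 2 2 2 2 2 2 2 2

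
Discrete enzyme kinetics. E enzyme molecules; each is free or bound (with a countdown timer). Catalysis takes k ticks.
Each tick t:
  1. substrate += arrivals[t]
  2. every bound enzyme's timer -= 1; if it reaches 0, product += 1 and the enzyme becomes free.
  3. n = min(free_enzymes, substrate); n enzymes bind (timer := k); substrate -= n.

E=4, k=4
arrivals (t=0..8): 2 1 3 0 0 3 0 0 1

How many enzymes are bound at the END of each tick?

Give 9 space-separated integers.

Answer: 2 3 4 4 4 4 4 4 4

Derivation:
t=0: arr=2 -> substrate=0 bound=2 product=0
t=1: arr=1 -> substrate=0 bound=3 product=0
t=2: arr=3 -> substrate=2 bound=4 product=0
t=3: arr=0 -> substrate=2 bound=4 product=0
t=4: arr=0 -> substrate=0 bound=4 product=2
t=5: arr=3 -> substrate=2 bound=4 product=3
t=6: arr=0 -> substrate=1 bound=4 product=4
t=7: arr=0 -> substrate=1 bound=4 product=4
t=8: arr=1 -> substrate=0 bound=4 product=6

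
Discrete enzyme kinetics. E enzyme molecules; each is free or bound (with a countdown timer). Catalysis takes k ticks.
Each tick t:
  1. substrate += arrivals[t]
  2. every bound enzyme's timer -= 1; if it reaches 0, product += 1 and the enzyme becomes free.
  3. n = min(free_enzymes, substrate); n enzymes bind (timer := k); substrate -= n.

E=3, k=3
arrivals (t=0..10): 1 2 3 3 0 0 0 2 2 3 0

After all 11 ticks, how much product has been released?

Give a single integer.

t=0: arr=1 -> substrate=0 bound=1 product=0
t=1: arr=2 -> substrate=0 bound=3 product=0
t=2: arr=3 -> substrate=3 bound=3 product=0
t=3: arr=3 -> substrate=5 bound=3 product=1
t=4: arr=0 -> substrate=3 bound=3 product=3
t=5: arr=0 -> substrate=3 bound=3 product=3
t=6: arr=0 -> substrate=2 bound=3 product=4
t=7: arr=2 -> substrate=2 bound=3 product=6
t=8: arr=2 -> substrate=4 bound=3 product=6
t=9: arr=3 -> substrate=6 bound=3 product=7
t=10: arr=0 -> substrate=4 bound=3 product=9

Answer: 9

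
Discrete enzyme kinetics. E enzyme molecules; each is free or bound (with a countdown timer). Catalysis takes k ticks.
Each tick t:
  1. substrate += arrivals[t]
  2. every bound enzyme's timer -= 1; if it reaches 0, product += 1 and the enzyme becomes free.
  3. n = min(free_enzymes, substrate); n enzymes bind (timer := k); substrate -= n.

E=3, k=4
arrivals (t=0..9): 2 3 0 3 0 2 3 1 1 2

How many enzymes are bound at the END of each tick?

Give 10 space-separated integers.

t=0: arr=2 -> substrate=0 bound=2 product=0
t=1: arr=3 -> substrate=2 bound=3 product=0
t=2: arr=0 -> substrate=2 bound=3 product=0
t=3: arr=3 -> substrate=5 bound=3 product=0
t=4: arr=0 -> substrate=3 bound=3 product=2
t=5: arr=2 -> substrate=4 bound=3 product=3
t=6: arr=3 -> substrate=7 bound=3 product=3
t=7: arr=1 -> substrate=8 bound=3 product=3
t=8: arr=1 -> substrate=7 bound=3 product=5
t=9: arr=2 -> substrate=8 bound=3 product=6

Answer: 2 3 3 3 3 3 3 3 3 3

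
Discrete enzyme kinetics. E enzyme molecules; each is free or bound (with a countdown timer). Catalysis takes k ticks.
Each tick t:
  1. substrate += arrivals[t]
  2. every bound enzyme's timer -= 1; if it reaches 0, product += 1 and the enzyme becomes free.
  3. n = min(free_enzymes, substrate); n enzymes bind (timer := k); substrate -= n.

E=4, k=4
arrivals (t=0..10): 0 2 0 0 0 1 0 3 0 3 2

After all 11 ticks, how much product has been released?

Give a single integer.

t=0: arr=0 -> substrate=0 bound=0 product=0
t=1: arr=2 -> substrate=0 bound=2 product=0
t=2: arr=0 -> substrate=0 bound=2 product=0
t=3: arr=0 -> substrate=0 bound=2 product=0
t=4: arr=0 -> substrate=0 bound=2 product=0
t=5: arr=1 -> substrate=0 bound=1 product=2
t=6: arr=0 -> substrate=0 bound=1 product=2
t=7: arr=3 -> substrate=0 bound=4 product=2
t=8: arr=0 -> substrate=0 bound=4 product=2
t=9: arr=3 -> substrate=2 bound=4 product=3
t=10: arr=2 -> substrate=4 bound=4 product=3

Answer: 3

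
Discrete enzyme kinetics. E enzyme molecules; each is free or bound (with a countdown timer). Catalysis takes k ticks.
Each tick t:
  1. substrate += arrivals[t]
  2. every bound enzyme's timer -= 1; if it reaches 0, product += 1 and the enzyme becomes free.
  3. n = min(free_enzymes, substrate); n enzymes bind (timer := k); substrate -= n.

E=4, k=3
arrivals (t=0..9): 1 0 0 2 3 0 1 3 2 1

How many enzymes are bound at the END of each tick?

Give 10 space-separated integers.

Answer: 1 1 1 2 4 4 4 4 4 4

Derivation:
t=0: arr=1 -> substrate=0 bound=1 product=0
t=1: arr=0 -> substrate=0 bound=1 product=0
t=2: arr=0 -> substrate=0 bound=1 product=0
t=3: arr=2 -> substrate=0 bound=2 product=1
t=4: arr=3 -> substrate=1 bound=4 product=1
t=5: arr=0 -> substrate=1 bound=4 product=1
t=6: arr=1 -> substrate=0 bound=4 product=3
t=7: arr=3 -> substrate=1 bound=4 product=5
t=8: arr=2 -> substrate=3 bound=4 product=5
t=9: arr=1 -> substrate=2 bound=4 product=7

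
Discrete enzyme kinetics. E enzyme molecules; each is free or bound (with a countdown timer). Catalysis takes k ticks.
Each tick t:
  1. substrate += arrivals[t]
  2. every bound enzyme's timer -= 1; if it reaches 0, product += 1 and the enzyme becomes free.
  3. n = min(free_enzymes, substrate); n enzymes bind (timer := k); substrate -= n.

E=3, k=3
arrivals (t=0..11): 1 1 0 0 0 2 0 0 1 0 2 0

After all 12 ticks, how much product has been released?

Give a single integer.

t=0: arr=1 -> substrate=0 bound=1 product=0
t=1: arr=1 -> substrate=0 bound=2 product=0
t=2: arr=0 -> substrate=0 bound=2 product=0
t=3: arr=0 -> substrate=0 bound=1 product=1
t=4: arr=0 -> substrate=0 bound=0 product=2
t=5: arr=2 -> substrate=0 bound=2 product=2
t=6: arr=0 -> substrate=0 bound=2 product=2
t=7: arr=0 -> substrate=0 bound=2 product=2
t=8: arr=1 -> substrate=0 bound=1 product=4
t=9: arr=0 -> substrate=0 bound=1 product=4
t=10: arr=2 -> substrate=0 bound=3 product=4
t=11: arr=0 -> substrate=0 bound=2 product=5

Answer: 5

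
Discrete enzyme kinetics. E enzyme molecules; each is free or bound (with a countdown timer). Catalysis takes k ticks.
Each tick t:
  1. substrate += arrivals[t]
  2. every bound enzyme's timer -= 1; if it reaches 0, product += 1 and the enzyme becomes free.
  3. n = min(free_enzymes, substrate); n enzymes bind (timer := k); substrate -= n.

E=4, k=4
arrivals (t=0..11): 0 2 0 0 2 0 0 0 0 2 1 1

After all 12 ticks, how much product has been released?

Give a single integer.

t=0: arr=0 -> substrate=0 bound=0 product=0
t=1: arr=2 -> substrate=0 bound=2 product=0
t=2: arr=0 -> substrate=0 bound=2 product=0
t=3: arr=0 -> substrate=0 bound=2 product=0
t=4: arr=2 -> substrate=0 bound=4 product=0
t=5: arr=0 -> substrate=0 bound=2 product=2
t=6: arr=0 -> substrate=0 bound=2 product=2
t=7: arr=0 -> substrate=0 bound=2 product=2
t=8: arr=0 -> substrate=0 bound=0 product=4
t=9: arr=2 -> substrate=0 bound=2 product=4
t=10: arr=1 -> substrate=0 bound=3 product=4
t=11: arr=1 -> substrate=0 bound=4 product=4

Answer: 4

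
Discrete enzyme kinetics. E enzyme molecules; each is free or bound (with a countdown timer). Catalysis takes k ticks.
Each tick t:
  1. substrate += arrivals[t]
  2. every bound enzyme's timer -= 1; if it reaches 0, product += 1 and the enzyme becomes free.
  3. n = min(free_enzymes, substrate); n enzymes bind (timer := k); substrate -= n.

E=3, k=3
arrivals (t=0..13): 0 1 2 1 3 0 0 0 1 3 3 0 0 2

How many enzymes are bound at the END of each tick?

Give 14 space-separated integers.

t=0: arr=0 -> substrate=0 bound=0 product=0
t=1: arr=1 -> substrate=0 bound=1 product=0
t=2: arr=2 -> substrate=0 bound=3 product=0
t=3: arr=1 -> substrate=1 bound=3 product=0
t=4: arr=3 -> substrate=3 bound=3 product=1
t=5: arr=0 -> substrate=1 bound=3 product=3
t=6: arr=0 -> substrate=1 bound=3 product=3
t=7: arr=0 -> substrate=0 bound=3 product=4
t=8: arr=1 -> substrate=0 bound=2 product=6
t=9: arr=3 -> substrate=2 bound=3 product=6
t=10: arr=3 -> substrate=4 bound=3 product=7
t=11: arr=0 -> substrate=3 bound=3 product=8
t=12: arr=0 -> substrate=2 bound=3 product=9
t=13: arr=2 -> substrate=3 bound=3 product=10

Answer: 0 1 3 3 3 3 3 3 2 3 3 3 3 3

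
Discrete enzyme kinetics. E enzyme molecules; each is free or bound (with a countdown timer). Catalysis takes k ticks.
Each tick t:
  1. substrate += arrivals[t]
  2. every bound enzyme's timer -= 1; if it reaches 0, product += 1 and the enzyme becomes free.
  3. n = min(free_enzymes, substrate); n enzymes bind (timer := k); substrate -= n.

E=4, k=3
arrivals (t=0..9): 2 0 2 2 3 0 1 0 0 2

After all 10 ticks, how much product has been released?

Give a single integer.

t=0: arr=2 -> substrate=0 bound=2 product=0
t=1: arr=0 -> substrate=0 bound=2 product=0
t=2: arr=2 -> substrate=0 bound=4 product=0
t=3: arr=2 -> substrate=0 bound=4 product=2
t=4: arr=3 -> substrate=3 bound=4 product=2
t=5: arr=0 -> substrate=1 bound=4 product=4
t=6: arr=1 -> substrate=0 bound=4 product=6
t=7: arr=0 -> substrate=0 bound=4 product=6
t=8: arr=0 -> substrate=0 bound=2 product=8
t=9: arr=2 -> substrate=0 bound=2 product=10

Answer: 10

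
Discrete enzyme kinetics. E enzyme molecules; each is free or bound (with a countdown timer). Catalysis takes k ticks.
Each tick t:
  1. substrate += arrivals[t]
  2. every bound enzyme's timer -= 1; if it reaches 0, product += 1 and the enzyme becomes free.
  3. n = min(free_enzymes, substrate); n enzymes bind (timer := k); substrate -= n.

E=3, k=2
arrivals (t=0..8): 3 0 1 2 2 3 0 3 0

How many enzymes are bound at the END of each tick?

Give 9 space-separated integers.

t=0: arr=3 -> substrate=0 bound=3 product=0
t=1: arr=0 -> substrate=0 bound=3 product=0
t=2: arr=1 -> substrate=0 bound=1 product=3
t=3: arr=2 -> substrate=0 bound=3 product=3
t=4: arr=2 -> substrate=1 bound=3 product=4
t=5: arr=3 -> substrate=2 bound=3 product=6
t=6: arr=0 -> substrate=1 bound=3 product=7
t=7: arr=3 -> substrate=2 bound=3 product=9
t=8: arr=0 -> substrate=1 bound=3 product=10

Answer: 3 3 1 3 3 3 3 3 3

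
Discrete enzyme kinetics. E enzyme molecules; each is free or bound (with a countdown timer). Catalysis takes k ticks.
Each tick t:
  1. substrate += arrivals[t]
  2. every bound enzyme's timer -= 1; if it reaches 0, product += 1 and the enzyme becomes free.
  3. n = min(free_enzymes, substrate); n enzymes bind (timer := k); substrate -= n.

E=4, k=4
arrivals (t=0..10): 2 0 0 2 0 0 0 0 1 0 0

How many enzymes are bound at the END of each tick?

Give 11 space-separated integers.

Answer: 2 2 2 4 2 2 2 0 1 1 1

Derivation:
t=0: arr=2 -> substrate=0 bound=2 product=0
t=1: arr=0 -> substrate=0 bound=2 product=0
t=2: arr=0 -> substrate=0 bound=2 product=0
t=3: arr=2 -> substrate=0 bound=4 product=0
t=4: arr=0 -> substrate=0 bound=2 product=2
t=5: arr=0 -> substrate=0 bound=2 product=2
t=6: arr=0 -> substrate=0 bound=2 product=2
t=7: arr=0 -> substrate=0 bound=0 product=4
t=8: arr=1 -> substrate=0 bound=1 product=4
t=9: arr=0 -> substrate=0 bound=1 product=4
t=10: arr=0 -> substrate=0 bound=1 product=4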